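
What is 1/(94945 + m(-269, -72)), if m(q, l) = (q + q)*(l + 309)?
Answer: -1/32561 ≈ -3.0712e-5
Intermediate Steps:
m(q, l) = 2*q*(309 + l) (m(q, l) = (2*q)*(309 + l) = 2*q*(309 + l))
1/(94945 + m(-269, -72)) = 1/(94945 + 2*(-269)*(309 - 72)) = 1/(94945 + 2*(-269)*237) = 1/(94945 - 127506) = 1/(-32561) = -1/32561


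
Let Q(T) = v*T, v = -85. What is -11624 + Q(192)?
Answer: -27944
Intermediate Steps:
Q(T) = -85*T
-11624 + Q(192) = -11624 - 85*192 = -11624 - 16320 = -27944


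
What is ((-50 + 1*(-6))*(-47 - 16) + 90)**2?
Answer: 13089924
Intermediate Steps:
((-50 + 1*(-6))*(-47 - 16) + 90)**2 = ((-50 - 6)*(-63) + 90)**2 = (-56*(-63) + 90)**2 = (3528 + 90)**2 = 3618**2 = 13089924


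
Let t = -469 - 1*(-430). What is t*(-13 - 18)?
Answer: 1209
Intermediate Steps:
t = -39 (t = -469 + 430 = -39)
t*(-13 - 18) = -39*(-13 - 18) = -39*(-31) = 1209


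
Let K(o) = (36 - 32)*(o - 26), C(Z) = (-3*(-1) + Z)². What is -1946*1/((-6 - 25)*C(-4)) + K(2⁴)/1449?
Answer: 2818514/44919 ≈ 62.747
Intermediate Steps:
C(Z) = (3 + Z)²
K(o) = -104 + 4*o (K(o) = 4*(-26 + o) = -104 + 4*o)
-1946*1/((-6 - 25)*C(-4)) + K(2⁴)/1449 = -1946*1/((-6 - 25)*(3 - 4)²) + (-104 + 4*2⁴)/1449 = -1946/((-31*(-1)²)) + (-104 + 4*16)*(1/1449) = -1946/((-31*1)) + (-104 + 64)*(1/1449) = -1946/(-31) - 40*1/1449 = -1946*(-1/31) - 40/1449 = 1946/31 - 40/1449 = 2818514/44919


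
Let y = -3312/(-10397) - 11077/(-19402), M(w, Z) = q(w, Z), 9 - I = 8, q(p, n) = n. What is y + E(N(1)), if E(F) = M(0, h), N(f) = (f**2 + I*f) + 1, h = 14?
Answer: 3003543309/201722594 ≈ 14.889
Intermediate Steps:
I = 1 (I = 9 - 1*8 = 9 - 8 = 1)
M(w, Z) = Z
N(f) = 1 + f + f**2 (N(f) = (f**2 + 1*f) + 1 = (f**2 + f) + 1 = (f + f**2) + 1 = 1 + f + f**2)
y = 179426993/201722594 (y = -3312*(-1/10397) - 11077*(-1/19402) = 3312/10397 + 11077/19402 = 179426993/201722594 ≈ 0.88947)
E(F) = 14
y + E(N(1)) = 179426993/201722594 + 14 = 3003543309/201722594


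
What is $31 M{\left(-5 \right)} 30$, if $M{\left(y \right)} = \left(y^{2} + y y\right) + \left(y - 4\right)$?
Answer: $38130$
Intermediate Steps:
$M{\left(y \right)} = -4 + y + 2 y^{2}$ ($M{\left(y \right)} = \left(y^{2} + y^{2}\right) + \left(y - 4\right) = 2 y^{2} + \left(-4 + y\right) = -4 + y + 2 y^{2}$)
$31 M{\left(-5 \right)} 30 = 31 \left(-4 - 5 + 2 \left(-5\right)^{2}\right) 30 = 31 \left(-4 - 5 + 2 \cdot 25\right) 30 = 31 \left(-4 - 5 + 50\right) 30 = 31 \cdot 41 \cdot 30 = 1271 \cdot 30 = 38130$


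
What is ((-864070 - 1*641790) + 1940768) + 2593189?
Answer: 3028097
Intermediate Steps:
((-864070 - 1*641790) + 1940768) + 2593189 = ((-864070 - 641790) + 1940768) + 2593189 = (-1505860 + 1940768) + 2593189 = 434908 + 2593189 = 3028097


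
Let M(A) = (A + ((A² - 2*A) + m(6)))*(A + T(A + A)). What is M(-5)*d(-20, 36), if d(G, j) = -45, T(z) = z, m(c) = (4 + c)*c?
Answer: 60750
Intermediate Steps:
m(c) = c*(4 + c)
M(A) = 3*A*(60 + A² - A) (M(A) = (A + ((A² - 2*A) + 6*(4 + 6)))*(A + (A + A)) = (A + ((A² - 2*A) + 6*10))*(A + 2*A) = (A + ((A² - 2*A) + 60))*(3*A) = (A + (60 + A² - 2*A))*(3*A) = (60 + A² - A)*(3*A) = 3*A*(60 + A² - A))
M(-5)*d(-20, 36) = (3*(-5)*(60 + (-5)² - 1*(-5)))*(-45) = (3*(-5)*(60 + 25 + 5))*(-45) = (3*(-5)*90)*(-45) = -1350*(-45) = 60750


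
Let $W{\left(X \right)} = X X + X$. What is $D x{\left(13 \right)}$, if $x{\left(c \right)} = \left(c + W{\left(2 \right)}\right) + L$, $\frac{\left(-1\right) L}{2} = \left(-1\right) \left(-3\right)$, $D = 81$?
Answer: $1053$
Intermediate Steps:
$L = -6$ ($L = - 2 \left(\left(-1\right) \left(-3\right)\right) = \left(-2\right) 3 = -6$)
$W{\left(X \right)} = X + X^{2}$ ($W{\left(X \right)} = X^{2} + X = X + X^{2}$)
$x{\left(c \right)} = c$ ($x{\left(c \right)} = \left(c + 2 \left(1 + 2\right)\right) - 6 = \left(c + 2 \cdot 3\right) - 6 = \left(c + 6\right) - 6 = \left(6 + c\right) - 6 = c$)
$D x{\left(13 \right)} = 81 \cdot 13 = 1053$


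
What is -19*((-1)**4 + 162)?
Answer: -3097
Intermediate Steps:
-19*((-1)**4 + 162) = -19*(1 + 162) = -19*163 = -3097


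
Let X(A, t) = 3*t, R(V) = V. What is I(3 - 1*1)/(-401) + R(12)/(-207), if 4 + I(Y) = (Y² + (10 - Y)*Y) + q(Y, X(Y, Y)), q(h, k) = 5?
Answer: -3053/27669 ≈ -0.11034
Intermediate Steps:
I(Y) = 1 + Y² + Y*(10 - Y) (I(Y) = -4 + ((Y² + (10 - Y)*Y) + 5) = -4 + ((Y² + Y*(10 - Y)) + 5) = -4 + (5 + Y² + Y*(10 - Y)) = 1 + Y² + Y*(10 - Y))
I(3 - 1*1)/(-401) + R(12)/(-207) = (1 + 10*(3 - 1*1))/(-401) + 12/(-207) = (1 + 10*(3 - 1))*(-1/401) + 12*(-1/207) = (1 + 10*2)*(-1/401) - 4/69 = (1 + 20)*(-1/401) - 4/69 = 21*(-1/401) - 4/69 = -21/401 - 4/69 = -3053/27669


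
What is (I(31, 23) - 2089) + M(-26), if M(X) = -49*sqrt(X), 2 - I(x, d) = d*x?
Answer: -2800 - 49*I*sqrt(26) ≈ -2800.0 - 249.85*I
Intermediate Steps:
I(x, d) = 2 - d*x
(I(31, 23) - 2089) + M(-26) = ((2 - 1*23*31) - 2089) - 49*I*sqrt(26) = ((2 - 713) - 2089) - 49*I*sqrt(26) = (-711 - 2089) - 49*I*sqrt(26) = -2800 - 49*I*sqrt(26)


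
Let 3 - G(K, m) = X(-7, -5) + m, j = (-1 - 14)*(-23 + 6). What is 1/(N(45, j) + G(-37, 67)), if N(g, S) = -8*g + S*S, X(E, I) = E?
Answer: 1/64608 ≈ 1.5478e-5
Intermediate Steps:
j = 255 (j = -15*(-17) = 255)
N(g, S) = S**2 - 8*g (N(g, S) = -8*g + S**2 = S**2 - 8*g)
G(K, m) = 10 - m (G(K, m) = 3 - (-7 + m) = 3 + (7 - m) = 10 - m)
1/(N(45, j) + G(-37, 67)) = 1/((255**2 - 8*45) + (10 - 1*67)) = 1/((65025 - 360) + (10 - 67)) = 1/(64665 - 57) = 1/64608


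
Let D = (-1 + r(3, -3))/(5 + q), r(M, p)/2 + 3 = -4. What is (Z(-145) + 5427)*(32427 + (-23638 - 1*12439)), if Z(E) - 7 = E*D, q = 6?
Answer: -226113850/11 ≈ -2.0556e+7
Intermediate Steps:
r(M, p) = -14 (r(M, p) = -6 + 2*(-4) = -6 - 8 = -14)
D = -15/11 (D = (-1 - 14)/(5 + 6) = -15/11 ≈ -1.3636)
Z(E) = 7 - 15*E/11 (Z(E) = 7 + E*(-15/11) = 7 - 15*E/11)
(Z(-145) + 5427)*(32427 + (-23638 - 1*12439)) = ((7 - 15/11*(-145)) + 5427)*(32427 + (-23638 - 1*12439)) = ((7 + 2175/11) + 5427)*(32427 + (-23638 - 12439)) = (2252/11 + 5427)*(32427 - 36077) = (61949/11)*(-3650) = -226113850/11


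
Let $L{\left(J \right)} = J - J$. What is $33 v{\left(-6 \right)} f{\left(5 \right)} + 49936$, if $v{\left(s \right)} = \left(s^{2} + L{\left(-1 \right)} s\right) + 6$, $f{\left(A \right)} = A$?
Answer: $56866$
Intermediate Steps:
$L{\left(J \right)} = 0$
$v{\left(s \right)} = 6 + s^{2}$ ($v{\left(s \right)} = \left(s^{2} + 0 s\right) + 6 = \left(s^{2} + 0\right) + 6 = s^{2} + 6 = 6 + s^{2}$)
$33 v{\left(-6 \right)} f{\left(5 \right)} + 49936 = 33 \left(6 + \left(-6\right)^{2}\right) 5 + 49936 = 33 \left(6 + 36\right) 5 + 49936 = 33 \cdot 42 \cdot 5 + 49936 = 1386 \cdot 5 + 49936 = 6930 + 49936 = 56866$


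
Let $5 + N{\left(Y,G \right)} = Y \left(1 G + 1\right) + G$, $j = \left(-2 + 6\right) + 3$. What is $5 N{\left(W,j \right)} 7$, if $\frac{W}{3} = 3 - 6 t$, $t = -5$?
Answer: $27790$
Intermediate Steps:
$W = 99$ ($W = 3 \left(3 - 6 \left(-5\right)\right) = 3 \left(3 - -30\right) = 3 \left(3 + 30\right) = 3 \cdot 33 = 99$)
$j = 7$ ($j = 4 + 3 = 7$)
$N{\left(Y,G \right)} = -5 + G + Y \left(1 + G\right)$ ($N{\left(Y,G \right)} = -5 + \left(Y \left(1 G + 1\right) + G\right) = -5 + \left(Y \left(G + 1\right) + G\right) = -5 + \left(Y \left(1 + G\right) + G\right) = -5 + \left(G + Y \left(1 + G\right)\right) = -5 + G + Y \left(1 + G\right)$)
$5 N{\left(W,j \right)} 7 = 5 \left(-5 + 7 + 99 + 7 \cdot 99\right) 7 = 5 \left(-5 + 7 + 99 + 693\right) 7 = 5 \cdot 794 \cdot 7 = 3970 \cdot 7 = 27790$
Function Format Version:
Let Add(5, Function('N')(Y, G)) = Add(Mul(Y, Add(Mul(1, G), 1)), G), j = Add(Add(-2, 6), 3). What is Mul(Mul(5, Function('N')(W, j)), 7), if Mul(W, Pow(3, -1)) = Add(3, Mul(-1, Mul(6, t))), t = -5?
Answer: 27790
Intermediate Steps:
W = 99 (W = Mul(3, Add(3, Mul(-1, Mul(6, -5)))) = Mul(3, Add(3, Mul(-1, -30))) = Mul(3, Add(3, 30)) = Mul(3, 33) = 99)
j = 7 (j = Add(4, 3) = 7)
Function('N')(Y, G) = Add(-5, G, Mul(Y, Add(1, G))) (Function('N')(Y, G) = Add(-5, Add(Mul(Y, Add(Mul(1, G), 1)), G)) = Add(-5, Add(Mul(Y, Add(G, 1)), G)) = Add(-5, Add(Mul(Y, Add(1, G)), G)) = Add(-5, Add(G, Mul(Y, Add(1, G)))) = Add(-5, G, Mul(Y, Add(1, G))))
Mul(Mul(5, Function('N')(W, j)), 7) = Mul(Mul(5, Add(-5, 7, 99, Mul(7, 99))), 7) = Mul(Mul(5, Add(-5, 7, 99, 693)), 7) = Mul(Mul(5, 794), 7) = Mul(3970, 7) = 27790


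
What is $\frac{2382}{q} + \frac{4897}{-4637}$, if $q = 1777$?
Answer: $\frac{2343365}{8239949} \approx 0.28439$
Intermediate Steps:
$\frac{2382}{q} + \frac{4897}{-4637} = \frac{2382}{1777} + \frac{4897}{-4637} = 2382 \cdot \frac{1}{1777} + 4897 \left(- \frac{1}{4637}\right) = \frac{2382}{1777} - \frac{4897}{4637} = \frac{2343365}{8239949}$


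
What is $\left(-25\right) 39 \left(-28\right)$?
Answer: $27300$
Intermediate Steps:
$\left(-25\right) 39 \left(-28\right) = \left(-975\right) \left(-28\right) = 27300$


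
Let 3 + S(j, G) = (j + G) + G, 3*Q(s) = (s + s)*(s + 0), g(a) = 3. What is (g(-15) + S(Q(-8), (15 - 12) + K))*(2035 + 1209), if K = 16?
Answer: 785048/3 ≈ 2.6168e+5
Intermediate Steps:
Q(s) = 2*s²/3 (Q(s) = ((s + s)*(s + 0))/3 = ((2*s)*s)/3 = (2*s²)/3 = 2*s²/3)
S(j, G) = -3 + j + 2*G (S(j, G) = -3 + ((j + G) + G) = -3 + ((G + j) + G) = -3 + (j + 2*G) = -3 + j + 2*G)
(g(-15) + S(Q(-8), (15 - 12) + K))*(2035 + 1209) = (3 + (-3 + (⅔)*(-8)² + 2*((15 - 12) + 16)))*(2035 + 1209) = (3 + (-3 + (⅔)*64 + 2*(3 + 16)))*3244 = (3 + (-3 + 128/3 + 2*19))*3244 = (3 + (-3 + 128/3 + 38))*3244 = (3 + 233/3)*3244 = (242/3)*3244 = 785048/3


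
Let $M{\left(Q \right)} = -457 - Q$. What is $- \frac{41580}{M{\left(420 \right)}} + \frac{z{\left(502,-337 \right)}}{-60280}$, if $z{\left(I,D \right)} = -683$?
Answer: $\frac{2507041391}{52865560} \approx 47.423$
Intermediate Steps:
$- \frac{41580}{M{\left(420 \right)}} + \frac{z{\left(502,-337 \right)}}{-60280} = - \frac{41580}{-457 - 420} - \frac{683}{-60280} = - \frac{41580}{-457 - 420} - - \frac{683}{60280} = - \frac{41580}{-877} + \frac{683}{60280} = \left(-41580\right) \left(- \frac{1}{877}\right) + \frac{683}{60280} = \frac{41580}{877} + \frac{683}{60280} = \frac{2507041391}{52865560}$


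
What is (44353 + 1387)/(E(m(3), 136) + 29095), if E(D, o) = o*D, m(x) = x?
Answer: 45740/29503 ≈ 1.5504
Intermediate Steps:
E(D, o) = D*o
(44353 + 1387)/(E(m(3), 136) + 29095) = (44353 + 1387)/(3*136 + 29095) = 45740/(408 + 29095) = 45740/29503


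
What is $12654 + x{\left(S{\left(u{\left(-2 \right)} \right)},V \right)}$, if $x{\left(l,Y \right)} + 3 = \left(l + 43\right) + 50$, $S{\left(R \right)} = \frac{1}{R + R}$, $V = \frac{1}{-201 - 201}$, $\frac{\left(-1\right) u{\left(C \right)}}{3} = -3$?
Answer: $\frac{229393}{18} \approx 12744.0$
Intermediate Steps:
$u{\left(C \right)} = 9$ ($u{\left(C \right)} = \left(-3\right) \left(-3\right) = 9$)
$V = - \frac{1}{402}$ ($V = \frac{1}{-402} = - \frac{1}{402} \approx -0.0024876$)
$S{\left(R \right)} = \frac{1}{2 R}$
$x{\left(l,Y \right)} = 90 + l$ ($x{\left(l,Y \right)} = -3 + \left(\left(l + 43\right) + 50\right) = -3 + \left(\left(43 + l\right) + 50\right) = -3 + \left(93 + l\right) = 90 + l$)
$12654 + x{\left(S{\left(u{\left(-2 \right)} \right)},V \right)} = 12654 + \left(90 + \frac{1}{2 \cdot 9}\right) = 12654 + \left(90 + \frac{1}{2} \cdot \frac{1}{9}\right) = 12654 + \left(90 + \frac{1}{18}\right) = 12654 + \frac{1621}{18} = \frac{229393}{18}$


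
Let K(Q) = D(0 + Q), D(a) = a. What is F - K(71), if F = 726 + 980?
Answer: 1635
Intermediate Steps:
F = 1706
K(Q) = Q (K(Q) = 0 + Q = Q)
F - K(71) = 1706 - 1*71 = 1706 - 71 = 1635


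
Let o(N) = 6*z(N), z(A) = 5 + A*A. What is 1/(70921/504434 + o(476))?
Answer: 504434/685771031845 ≈ 7.3557e-7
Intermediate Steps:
z(A) = 5 + A²
o(N) = 30 + 6*N² (o(N) = 6*(5 + N²) = 30 + 6*N²)
1/(70921/504434 + o(476)) = 1/(70921/504434 + (30 + 6*476²)) = 1/(70921*(1/504434) + (30 + 6*226576)) = 1/(70921/504434 + (30 + 1359456)) = 1/(70921/504434 + 1359486) = 1/(685771031845/504434) = 504434/685771031845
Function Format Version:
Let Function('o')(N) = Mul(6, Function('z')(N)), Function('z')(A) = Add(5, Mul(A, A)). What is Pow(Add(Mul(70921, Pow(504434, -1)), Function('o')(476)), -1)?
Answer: Rational(504434, 685771031845) ≈ 7.3557e-7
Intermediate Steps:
Function('z')(A) = Add(5, Pow(A, 2))
Function('o')(N) = Add(30, Mul(6, Pow(N, 2))) (Function('o')(N) = Mul(6, Add(5, Pow(N, 2))) = Add(30, Mul(6, Pow(N, 2))))
Pow(Add(Mul(70921, Pow(504434, -1)), Function('o')(476)), -1) = Pow(Add(Mul(70921, Pow(504434, -1)), Add(30, Mul(6, Pow(476, 2)))), -1) = Pow(Add(Mul(70921, Rational(1, 504434)), Add(30, Mul(6, 226576))), -1) = Pow(Add(Rational(70921, 504434), Add(30, 1359456)), -1) = Pow(Add(Rational(70921, 504434), 1359486), -1) = Pow(Rational(685771031845, 504434), -1) = Rational(504434, 685771031845)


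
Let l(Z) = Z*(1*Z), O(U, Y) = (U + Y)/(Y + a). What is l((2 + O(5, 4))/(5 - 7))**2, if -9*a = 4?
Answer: 442050625/16777216 ≈ 26.348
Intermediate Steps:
a = -4/9 (a = -1/9*4 = -4/9 ≈ -0.44444)
O(U, Y) = (U + Y)/(-4/9 + Y) (O(U, Y) = (U + Y)/(Y - 4/9) = (U + Y)/(-4/9 + Y))
l(Z) = Z**2 (l(Z) = Z*Z = Z**2)
l((2 + O(5, 4))/(5 - 7))**2 = (((2 + 9*(5 + 4)/(-4 + 9*4))/(5 - 7))**2)**2 = (((2 + 9*9/(-4 + 36))/(-2))**2)**2 = (((2 + 9*9/32)*(-1/2))**2)**2 = (((2 + 9*(1/32)*9)*(-1/2))**2)**2 = (((2 + 81/32)*(-1/2))**2)**2 = (((145/32)*(-1/2))**2)**2 = ((-145/64)**2)**2 = (21025/4096)**2 = 442050625/16777216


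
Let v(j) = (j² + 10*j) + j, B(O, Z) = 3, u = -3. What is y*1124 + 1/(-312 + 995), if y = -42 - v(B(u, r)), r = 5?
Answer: -64486127/683 ≈ -94416.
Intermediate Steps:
v(j) = j² + 11*j
y = -84 (y = -42 - 3*(11 + 3) = -42 - 3*14 = -42 - 1*42 = -42 - 42 = -84)
y*1124 + 1/(-312 + 995) = -84*1124 + 1/(-312 + 995) = -94416 + 1/683 = -64486127/683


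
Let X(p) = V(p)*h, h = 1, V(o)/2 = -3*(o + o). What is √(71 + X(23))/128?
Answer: I*√205/128 ≈ 0.11186*I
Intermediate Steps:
V(o) = -12*o (V(o) = 2*(-3*(o + o)) = 2*(-6*o) = -12*o)
X(p) = -12*p (X(p) = -12*p*1 = -12*p)
√(71 + X(23))/128 = √(71 - 12*23)/128 = √(71 - 276)*(1/128) = √(-205)*(1/128) = (I*√205)*(1/128) = I*√205/128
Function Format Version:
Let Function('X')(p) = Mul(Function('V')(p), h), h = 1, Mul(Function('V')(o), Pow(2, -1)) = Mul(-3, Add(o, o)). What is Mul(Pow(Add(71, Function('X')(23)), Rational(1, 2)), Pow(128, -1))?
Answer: Mul(Rational(1, 128), I, Pow(205, Rational(1, 2))) ≈ Mul(0.11186, I)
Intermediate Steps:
Function('V')(o) = Mul(-12, o) (Function('V')(o) = Mul(2, Mul(-3, Add(o, o))) = Mul(2, Mul(-3, Mul(2, o))) = Mul(2, Mul(-6, o)) = Mul(-12, o))
Function('X')(p) = Mul(-12, p) (Function('X')(p) = Mul(Mul(-12, p), 1) = Mul(-12, p))
Mul(Pow(Add(71, Function('X')(23)), Rational(1, 2)), Pow(128, -1)) = Mul(Pow(Add(71, Mul(-12, 23)), Rational(1, 2)), Pow(128, -1)) = Mul(Pow(Add(71, -276), Rational(1, 2)), Rational(1, 128)) = Mul(Pow(-205, Rational(1, 2)), Rational(1, 128)) = Mul(Mul(I, Pow(205, Rational(1, 2))), Rational(1, 128)) = Mul(Rational(1, 128), I, Pow(205, Rational(1, 2)))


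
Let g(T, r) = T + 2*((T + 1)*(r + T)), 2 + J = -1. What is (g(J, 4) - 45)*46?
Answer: -2392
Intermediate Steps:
J = -3 (J = -2 - 1 = -3)
g(T, r) = T + 2*(1 + T)*(T + r) (g(T, r) = T + 2*((1 + T)*(T + r)) = T + 2*(1 + T)*(T + r))
(g(J, 4) - 45)*46 = ((2*4 + 2*(-3)**2 + 3*(-3) + 2*(-3)*4) - 45)*46 = ((8 + 2*9 - 9 - 24) - 45)*46 = ((8 + 18 - 9 - 24) - 45)*46 = (-7 - 45)*46 = -52*46 = -2392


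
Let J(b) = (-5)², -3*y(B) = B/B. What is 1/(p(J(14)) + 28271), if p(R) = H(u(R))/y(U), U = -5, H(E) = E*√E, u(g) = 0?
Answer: 1/28271 ≈ 3.5372e-5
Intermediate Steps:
H(E) = E^(3/2)
y(B) = -⅓ (y(B) = -B/(3*B) = -⅓*1 = -⅓)
J(b) = 25
p(R) = 0 (p(R) = 0^(3/2)/(-⅓) = 0*(-3) = 0)
1/(p(J(14)) + 28271) = 1/(0 + 28271) = 1/28271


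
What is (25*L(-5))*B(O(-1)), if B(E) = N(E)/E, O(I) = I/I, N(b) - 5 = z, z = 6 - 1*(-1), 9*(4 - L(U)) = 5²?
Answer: 1100/3 ≈ 366.67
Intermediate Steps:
L(U) = 11/9 (L(U) = 4 - ⅑*5² = 4 - ⅑*25 = 4 - 25/9 = 11/9)
z = 7 (z = 6 + 1 = 7)
N(b) = 12 (N(b) = 5 + 7 = 12)
O(I) = 1
B(E) = 12/E
(25*L(-5))*B(O(-1)) = (25*(11/9))*(12/1) = 275*(12*1)/9 = (275/9)*12 = 1100/3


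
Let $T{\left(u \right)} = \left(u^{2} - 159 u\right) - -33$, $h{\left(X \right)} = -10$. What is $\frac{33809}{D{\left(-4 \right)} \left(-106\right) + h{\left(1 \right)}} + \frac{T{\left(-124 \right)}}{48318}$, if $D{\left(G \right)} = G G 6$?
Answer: $- \frac{318950003}{123041787} \approx -2.5922$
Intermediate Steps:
$D{\left(G \right)} = 6 G^{2}$ ($D{\left(G \right)} = G^{2} \cdot 6 = 6 G^{2}$)
$T{\left(u \right)} = 33 + u^{2} - 159 u$ ($T{\left(u \right)} = \left(u^{2} - 159 u\right) + \left(-27 + 60\right) = \left(u^{2} - 159 u\right) + 33 = 33 + u^{2} - 159 u$)
$\frac{33809}{D{\left(-4 \right)} \left(-106\right) + h{\left(1 \right)}} + \frac{T{\left(-124 \right)}}{48318} = \frac{33809}{6 \left(-4\right)^{2} \left(-106\right) - 10} + \frac{33 + \left(-124\right)^{2} - -19716}{48318} = \frac{33809}{6 \cdot 16 \left(-106\right) - 10} + \left(33 + 15376 + 19716\right) \frac{1}{48318} = \frac{33809}{96 \left(-106\right) - 10} + 35125 \cdot \frac{1}{48318} = \frac{33809}{-10176 - 10} + \frac{35125}{48318} = \frac{33809}{-10186} + \frac{35125}{48318} = 33809 \left(- \frac{1}{10186}\right) + \frac{35125}{48318} = - \frac{33809}{10186} + \frac{35125}{48318} = - \frac{318950003}{123041787}$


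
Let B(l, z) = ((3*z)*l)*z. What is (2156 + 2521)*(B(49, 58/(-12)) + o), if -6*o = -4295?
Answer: 77636641/4 ≈ 1.9409e+7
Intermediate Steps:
o = 4295/6 (o = -⅙*(-4295) = 4295/6 ≈ 715.83)
B(l, z) = 3*l*z² (B(l, z) = (3*l*z)*z = 3*l*z²)
(2156 + 2521)*(B(49, 58/(-12)) + o) = (2156 + 2521)*(3*49*(58/(-12))² + 4295/6) = 4677*(3*49*(58*(-1/12))² + 4295/6) = 4677*(3*49*(-29/6)² + 4295/6) = 4677*(3*49*(841/36) + 4295/6) = 4677*(41209/12 + 4295/6) = 4677*(49799/12) = 77636641/4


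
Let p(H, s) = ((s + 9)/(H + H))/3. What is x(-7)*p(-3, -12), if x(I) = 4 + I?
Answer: -½ ≈ -0.50000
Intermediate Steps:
p(H, s) = (9 + s)/(6*H) (p(H, s) = ((9 + s)/((2*H)))*(⅓) = ((9 + s)*(1/(2*H)))*(⅓) = ((9 + s)/(2*H))*(⅓) = (9 + s)/(6*H))
x(-7)*p(-3, -12) = (4 - 7)*((⅙)*(9 - 12)/(-3)) = -(-1)*(-3)/(2*3) = -3*⅙ = -½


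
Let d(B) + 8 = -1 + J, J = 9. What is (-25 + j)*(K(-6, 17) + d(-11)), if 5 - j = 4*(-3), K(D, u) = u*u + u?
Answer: -2448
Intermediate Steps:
K(D, u) = u + u² (K(D, u) = u² + u = u + u²)
d(B) = 0 (d(B) = -8 + (-1 + 9) = -8 + 8 = 0)
j = 17 (j = 5 - 4*(-3) = 5 - 1*(-12) = 5 + 12 = 17)
(-25 + j)*(K(-6, 17) + d(-11)) = (-25 + 17)*(17*(1 + 17) + 0) = -8*(17*18 + 0) = -8*(306 + 0) = -8*306 = -2448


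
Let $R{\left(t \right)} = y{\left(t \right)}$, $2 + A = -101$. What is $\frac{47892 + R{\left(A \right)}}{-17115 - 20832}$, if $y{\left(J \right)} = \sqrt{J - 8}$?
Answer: $- \frac{1228}{973} - \frac{i \sqrt{111}}{37947} \approx -1.2621 - 0.00027764 i$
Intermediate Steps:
$A = -103$ ($A = -2 - 101 = -103$)
$y{\left(J \right)} = \sqrt{-8 + J}$
$R{\left(t \right)} = \sqrt{-8 + t}$
$\frac{47892 + R{\left(A \right)}}{-17115 - 20832} = \frac{47892 + \sqrt{-8 - 103}}{-17115 - 20832} = \frac{47892 + \sqrt{-111}}{-37947} = \left(47892 + i \sqrt{111}\right) \left(- \frac{1}{37947}\right) = - \frac{1228}{973} - \frac{i \sqrt{111}}{37947}$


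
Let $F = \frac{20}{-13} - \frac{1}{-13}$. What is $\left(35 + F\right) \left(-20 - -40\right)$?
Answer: $\frac{8720}{13} \approx 670.77$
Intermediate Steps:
$F = - \frac{19}{13}$ ($F = 20 \left(- \frac{1}{13}\right) - - \frac{1}{13} = - \frac{20}{13} + \frac{1}{13} = - \frac{19}{13} \approx -1.4615$)
$\left(35 + F\right) \left(-20 - -40\right) = \left(35 - \frac{19}{13}\right) \left(-20 - -40\right) = \frac{436 \left(-20 + 40\right)}{13} = \frac{436}{13} \cdot 20 = \frac{8720}{13}$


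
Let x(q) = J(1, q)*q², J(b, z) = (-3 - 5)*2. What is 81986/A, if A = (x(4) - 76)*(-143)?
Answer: 40993/23738 ≈ 1.7269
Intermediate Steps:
J(b, z) = -16 (J(b, z) = -8*2 = -16)
x(q) = -16*q²
A = 47476 (A = (-16*4² - 76)*(-143) = (-16*16 - 76)*(-143) = (-256 - 76)*(-143) = -332*(-143) = 47476)
81986/A = 81986/47476 = 81986*(1/47476) = 40993/23738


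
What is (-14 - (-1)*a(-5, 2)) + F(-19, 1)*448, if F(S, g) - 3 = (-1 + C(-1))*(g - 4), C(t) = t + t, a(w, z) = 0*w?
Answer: 5362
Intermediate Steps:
a(w, z) = 0
C(t) = 2*t
F(S, g) = 15 - 3*g (F(S, g) = 3 + (-1 + 2*(-1))*(g - 4) = 3 + (-1 - 2)*(-4 + g) = 3 - 3*(-4 + g) = 3 + (12 - 3*g) = 15 - 3*g)
(-14 - (-1)*a(-5, 2)) + F(-19, 1)*448 = (-14 - (-1)*0) + (15 - 3*1)*448 = (-14 - 1*0) + (15 - 3)*448 = (-14 + 0) + 12*448 = -14 + 5376 = 5362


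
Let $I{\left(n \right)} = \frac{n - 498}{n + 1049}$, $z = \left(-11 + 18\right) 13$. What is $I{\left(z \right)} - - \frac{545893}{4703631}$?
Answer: $- \frac{430686599}{1787379780} \approx -0.24096$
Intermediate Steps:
$z = 91$ ($z = 7 \cdot 13 = 91$)
$I{\left(n \right)} = \frac{-498 + n}{1049 + n}$
$I{\left(z \right)} - - \frac{545893}{4703631} = \frac{-498 + 91}{1049 + 91} - - \frac{545893}{4703631} = \frac{1}{1140} \left(-407\right) - \left(-545893\right) \frac{1}{4703631} = \frac{1}{1140} \left(-407\right) - - \frac{545893}{4703631} = - \frac{407}{1140} + \frac{545893}{4703631} = - \frac{430686599}{1787379780}$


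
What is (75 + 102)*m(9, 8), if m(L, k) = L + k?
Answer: 3009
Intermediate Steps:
(75 + 102)*m(9, 8) = (75 + 102)*(9 + 8) = 177*17 = 3009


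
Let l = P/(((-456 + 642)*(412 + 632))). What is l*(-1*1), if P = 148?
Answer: -37/48546 ≈ -0.00076216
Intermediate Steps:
l = 37/48546 (l = 148/(((-456 + 642)*(412 + 632))) = 148/((186*1044)) = 148/194184 = 148*(1/194184) = 37/48546 ≈ 0.00076216)
l*(-1*1) = 37*(-1*1)/48546 = (37/48546)*(-1) = -37/48546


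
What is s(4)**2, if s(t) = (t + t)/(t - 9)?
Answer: 64/25 ≈ 2.5600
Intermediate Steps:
s(t) = 2*t/(-9 + t) (s(t) = (2*t)/(-9 + t) = 2*t/(-9 + t))
s(4)**2 = (2*4/(-9 + 4))**2 = (2*4/(-5))**2 = (2*4*(-1/5))**2 = (-8/5)**2 = 64/25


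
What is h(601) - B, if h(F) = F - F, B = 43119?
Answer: -43119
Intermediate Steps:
h(F) = 0
h(601) - B = 0 - 1*43119 = 0 - 43119 = -43119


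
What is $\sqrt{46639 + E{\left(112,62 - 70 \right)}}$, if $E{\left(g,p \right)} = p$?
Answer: $\sqrt{46631} \approx 215.94$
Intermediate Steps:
$\sqrt{46639 + E{\left(112,62 - 70 \right)}} = \sqrt{46639 + \left(62 - 70\right)} = \sqrt{46639 - 8} = \sqrt{46631}$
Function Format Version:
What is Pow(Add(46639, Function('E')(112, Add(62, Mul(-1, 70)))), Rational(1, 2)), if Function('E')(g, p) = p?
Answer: Pow(46631, Rational(1, 2)) ≈ 215.94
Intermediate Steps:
Pow(Add(46639, Function('E')(112, Add(62, Mul(-1, 70)))), Rational(1, 2)) = Pow(Add(46639, Add(62, Mul(-1, 70))), Rational(1, 2)) = Pow(Add(46639, Add(62, -70)), Rational(1, 2)) = Pow(Add(46639, -8), Rational(1, 2)) = Pow(46631, Rational(1, 2))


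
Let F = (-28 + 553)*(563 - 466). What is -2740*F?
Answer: -139534500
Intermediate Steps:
F = 50925 (F = 525*97 = 50925)
-2740*F = -2740*50925 = -139534500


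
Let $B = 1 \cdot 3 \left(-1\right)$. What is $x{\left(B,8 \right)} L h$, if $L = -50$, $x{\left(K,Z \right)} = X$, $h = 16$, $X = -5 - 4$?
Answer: $7200$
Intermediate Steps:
$X = -9$
$B = -3$ ($B = 3 \left(-1\right) = -3$)
$x{\left(K,Z \right)} = -9$
$x{\left(B,8 \right)} L h = \left(-9\right) \left(-50\right) 16 = 450 \cdot 16 = 7200$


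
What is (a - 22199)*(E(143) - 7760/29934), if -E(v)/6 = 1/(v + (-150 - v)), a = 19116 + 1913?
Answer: 2132858/8315 ≈ 256.51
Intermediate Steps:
a = 21029
E(v) = 1/25 (E(v) = -6/(v + (-150 - v)) = -6/(-150) = -6*(-1/150) = 1/25)
(a - 22199)*(E(143) - 7760/29934) = (21029 - 22199)*(1/25 - 7760/29934) = -1170*(1/25 - 7760*1/29934) = -1170*(1/25 - 3880/14967) = -1170*(-82033/374175) = 2132858/8315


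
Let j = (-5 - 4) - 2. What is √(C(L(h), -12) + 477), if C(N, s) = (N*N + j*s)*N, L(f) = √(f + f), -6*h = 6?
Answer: √(477 + 130*I*√2) ≈ 22.228 + 4.1354*I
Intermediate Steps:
j = -11 (j = -9 - 2 = -11)
h = -1 (h = -⅙*6 = -1)
L(f) = √2*√f (L(f) = √(2*f) = √2*√f)
C(N, s) = N*(N² - 11*s) (C(N, s) = (N*N - 11*s)*N = (N² - 11*s)*N = N*(N² - 11*s))
√(C(L(h), -12) + 477) = √((√2*√(-1))*((√2*√(-1))² - 11*(-12)) + 477) = √((√2*I)*((√2*I)² + 132) + 477) = √((I*√2)*((I*√2)² + 132) + 477) = √((I*√2)*(-2 + 132) + 477) = √((I*√2)*130 + 477) = √(130*I*√2 + 477) = √(477 + 130*I*√2)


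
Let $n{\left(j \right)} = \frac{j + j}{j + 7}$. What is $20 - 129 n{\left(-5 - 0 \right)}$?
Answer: $665$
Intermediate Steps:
$n{\left(j \right)} = \frac{2 j}{7 + j}$
$20 - 129 n{\left(-5 - 0 \right)} = 20 - 129 \frac{2 \left(-5 - 0\right)}{7 - 5} = 20 - 129 \frac{2 \left(-5 + 0\right)}{7 + \left(-5 + 0\right)} = 20 - 129 \cdot 2 \left(-5\right) \frac{1}{7 - 5} = 20 - 129 \cdot 2 \left(-5\right) \frac{1}{2} = 20 - -645 = 20 + 645 = 665$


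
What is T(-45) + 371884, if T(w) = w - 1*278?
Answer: 371561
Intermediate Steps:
T(w) = -278 + w (T(w) = w - 278 = -278 + w)
T(-45) + 371884 = (-278 - 45) + 371884 = -323 + 371884 = 371561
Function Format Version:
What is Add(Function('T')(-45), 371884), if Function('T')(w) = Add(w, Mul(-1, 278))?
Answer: 371561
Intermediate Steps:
Function('T')(w) = Add(-278, w) (Function('T')(w) = Add(w, -278) = Add(-278, w))
Add(Function('T')(-45), 371884) = Add(Add(-278, -45), 371884) = Add(-323, 371884) = 371561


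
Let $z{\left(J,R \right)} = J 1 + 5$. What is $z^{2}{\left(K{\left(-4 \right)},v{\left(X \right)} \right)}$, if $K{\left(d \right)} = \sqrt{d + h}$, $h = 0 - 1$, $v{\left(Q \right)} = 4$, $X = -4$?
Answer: $\left(5 + i \sqrt{5}\right)^{2} \approx 20.0 + 22.361 i$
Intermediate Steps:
$h = -1$ ($h = 0 - 1 = -1$)
$K{\left(d \right)} = \sqrt{-1 + d}$ ($K{\left(d \right)} = \sqrt{d - 1} = \sqrt{-1 + d}$)
$z{\left(J,R \right)} = 5 + J$ ($z{\left(J,R \right)} = J + 5 = 5 + J$)
$z^{2}{\left(K{\left(-4 \right)},v{\left(X \right)} \right)} = \left(5 + \sqrt{-1 - 4}\right)^{2} = \left(5 + \sqrt{-5}\right)^{2} = \left(5 + i \sqrt{5}\right)^{2}$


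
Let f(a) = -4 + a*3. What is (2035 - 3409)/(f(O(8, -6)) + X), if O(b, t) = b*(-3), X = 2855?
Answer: -1374/2779 ≈ -0.49442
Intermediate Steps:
O(b, t) = -3*b
f(a) = -4 + 3*a
(2035 - 3409)/(f(O(8, -6)) + X) = (2035 - 3409)/((-4 + 3*(-3*8)) + 2855) = -1374/((-4 + 3*(-24)) + 2855) = -1374/((-4 - 72) + 2855) = -1374/(-76 + 2855) = -1374/2779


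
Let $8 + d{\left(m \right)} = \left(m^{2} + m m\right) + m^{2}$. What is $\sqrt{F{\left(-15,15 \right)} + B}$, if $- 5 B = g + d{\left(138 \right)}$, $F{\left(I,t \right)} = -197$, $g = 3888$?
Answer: $\frac{i \sqrt{309985}}{5} \approx 111.35 i$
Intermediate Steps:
$d{\left(m \right)} = -8 + 3 m^{2}$ ($d{\left(m \right)} = -8 + \left(\left(m^{2} + m m\right) + m^{2}\right) = -8 + \left(\left(m^{2} + m^{2}\right) + m^{2}\right) = -8 + \left(2 m^{2} + m^{2}\right) = -8 + 3 m^{2}$)
$B = - \frac{61012}{5}$ ($B = - \frac{3888 - \left(8 - 3 \cdot 138^{2}\right)}{5} = - \frac{3888 + \left(-8 + 3 \cdot 19044\right)}{5} = - \frac{3888 + \left(-8 + 57132\right)}{5} = - \frac{3888 + 57124}{5} = \left(- \frac{1}{5}\right) 61012 = - \frac{61012}{5} \approx -12202.0$)
$\sqrt{F{\left(-15,15 \right)} + B} = \sqrt{-197 - \frac{61012}{5}} = \sqrt{- \frac{61997}{5}} = \frac{i \sqrt{309985}}{5}$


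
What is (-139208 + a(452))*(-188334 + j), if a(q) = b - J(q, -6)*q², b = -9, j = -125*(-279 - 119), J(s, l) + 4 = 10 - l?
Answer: 359052435160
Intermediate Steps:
J(s, l) = 6 - l (J(s, l) = -4 + (10 - l) = 6 - l)
j = 49750 (j = -125*(-398) = 49750)
a(q) = -9 - 12*q² (a(q) = -9 - (6 - 1*(-6))*q² = -9 - (6 + 6)*q² = -9 - 12*q²)
(-139208 + a(452))*(-188334 + j) = (-139208 + (-9 - 12*452²))*(-188334 + 49750) = (-139208 + (-9 - 12*204304))*(-138584) = (-139208 + (-9 - 2451648))*(-138584) = (-139208 - 2451657)*(-138584) = -2590865*(-138584) = 359052435160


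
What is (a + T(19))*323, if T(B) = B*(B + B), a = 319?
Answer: 336243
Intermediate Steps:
T(B) = 2*B**2 (T(B) = B*(2*B) = 2*B**2)
(a + T(19))*323 = (319 + 2*19**2)*323 = (319 + 2*361)*323 = (319 + 722)*323 = 1041*323 = 336243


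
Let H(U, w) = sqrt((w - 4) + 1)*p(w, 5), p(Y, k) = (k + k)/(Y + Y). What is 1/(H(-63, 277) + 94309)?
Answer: 7236235261/682442111222799 - 1385*sqrt(274)/682442111222799 ≈ 1.0603e-5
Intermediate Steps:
p(Y, k) = k/Y (p(Y, k) = (2*k)/((2*Y)) = (2*k)*(1/(2*Y)) = k/Y)
H(U, w) = 5*sqrt(-3 + w)/w (H(U, w) = sqrt((w - 4) + 1)*(5/w) = sqrt((-4 + w) + 1)*(5/w) = sqrt(-3 + w)*(5/w) = 5*sqrt(-3 + w)/w)
1/(H(-63, 277) + 94309) = 1/(5*sqrt(-3 + 277)/277 + 94309) = 1/(5*(1/277)*sqrt(274) + 94309) = 1/(5*sqrt(274)/277 + 94309) = 1/(94309 + 5*sqrt(274)/277)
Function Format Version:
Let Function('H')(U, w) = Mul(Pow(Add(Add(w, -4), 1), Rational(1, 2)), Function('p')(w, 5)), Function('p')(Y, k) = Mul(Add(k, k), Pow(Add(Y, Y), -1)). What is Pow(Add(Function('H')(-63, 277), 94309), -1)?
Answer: Add(Rational(7236235261, 682442111222799), Mul(Rational(-1385, 682442111222799), Pow(274, Rational(1, 2)))) ≈ 1.0603e-5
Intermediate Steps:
Function('p')(Y, k) = Mul(k, Pow(Y, -1)) (Function('p')(Y, k) = Mul(Mul(2, k), Pow(Mul(2, Y), -1)) = Mul(Mul(2, k), Mul(Rational(1, 2), Pow(Y, -1))) = Mul(k, Pow(Y, -1)))
Function('H')(U, w) = Mul(5, Pow(w, -1), Pow(Add(-3, w), Rational(1, 2))) (Function('H')(U, w) = Mul(Pow(Add(Add(w, -4), 1), Rational(1, 2)), Mul(5, Pow(w, -1))) = Mul(Pow(Add(Add(-4, w), 1), Rational(1, 2)), Mul(5, Pow(w, -1))) = Mul(Pow(Add(-3, w), Rational(1, 2)), Mul(5, Pow(w, -1))) = Mul(5, Pow(w, -1), Pow(Add(-3, w), Rational(1, 2))))
Pow(Add(Function('H')(-63, 277), 94309), -1) = Pow(Add(Mul(5, Pow(277, -1), Pow(Add(-3, 277), Rational(1, 2))), 94309), -1) = Pow(Add(Mul(5, Rational(1, 277), Pow(274, Rational(1, 2))), 94309), -1) = Pow(Add(Mul(Rational(5, 277), Pow(274, Rational(1, 2))), 94309), -1) = Pow(Add(94309, Mul(Rational(5, 277), Pow(274, Rational(1, 2)))), -1)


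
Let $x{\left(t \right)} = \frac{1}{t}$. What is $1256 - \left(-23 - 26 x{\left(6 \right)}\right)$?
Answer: $\frac{3850}{3} \approx 1283.3$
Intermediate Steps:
$1256 - \left(-23 - 26 x{\left(6 \right)}\right) = 1256 - \left(-23 - \frac{26}{6}\right) = 1256 - \left(-23 - \frac{13}{3}\right) = 1256 - - \frac{82}{3} = 1256 + \frac{82}{3} = \frac{3850}{3}$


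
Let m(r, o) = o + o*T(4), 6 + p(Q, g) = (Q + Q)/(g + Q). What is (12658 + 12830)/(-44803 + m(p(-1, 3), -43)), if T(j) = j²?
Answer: -4248/7589 ≈ -0.55976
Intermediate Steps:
p(Q, g) = -6 + 2*Q/(Q + g) (p(Q, g) = -6 + (Q + Q)/(g + Q) = -6 + (2*Q)/(Q + g) = -6 + 2*Q/(Q + g))
m(r, o) = 17*o (m(r, o) = o + o*4² = o + o*16 = o + 16*o = 17*o)
(12658 + 12830)/(-44803 + m(p(-1, 3), -43)) = (12658 + 12830)/(-44803 + 17*(-43)) = 25488/(-44803 - 731) = 25488/(-45534) = 25488*(-1/45534) = -4248/7589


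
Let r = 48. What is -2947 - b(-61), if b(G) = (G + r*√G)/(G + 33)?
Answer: -82577/28 + 12*I*√61/7 ≈ -2949.2 + 13.389*I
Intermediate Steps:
b(G) = (G + 48*√G)/(33 + G) (b(G) = (G + 48*√G)/(G + 33) = (G + 48*√G)/(33 + G))
-2947 - b(-61) = -2947 - (-61 + 48*√(-61))/(33 - 61) = -2947 - (-61 + 48*(I*√61))/(-28) = -2947 - (-1)*(-61 + 48*I*√61)/28 = -2947 - (61/28 - 12*I*√61/7) = -2947 + (-61/28 + 12*I*√61/7) = -82577/28 + 12*I*√61/7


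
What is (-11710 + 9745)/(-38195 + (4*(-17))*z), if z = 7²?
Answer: 15/317 ≈ 0.047319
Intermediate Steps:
z = 49
(-11710 + 9745)/(-38195 + (4*(-17))*z) = (-11710 + 9745)/(-38195 + (4*(-17))*49) = -1965/(-38195 - 68*49) = -1965/(-38195 - 3332) = -1965/(-41527) = -1965*(-1/41527) = 15/317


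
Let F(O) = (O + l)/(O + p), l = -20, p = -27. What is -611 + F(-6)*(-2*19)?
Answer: -21151/33 ≈ -640.94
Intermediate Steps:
F(O) = (-20 + O)/(-27 + O) (F(O) = (O - 20)/(O - 27) = (-20 + O)/(-27 + O))
-611 + F(-6)*(-2*19) = -611 + ((-20 - 6)/(-27 - 6))*(-2*19) = -611 + (-26/(-33))*(-38) = -611 - 1/33*(-26)*(-38) = -611 + (26/33)*(-38) = -611 - 988/33 = -21151/33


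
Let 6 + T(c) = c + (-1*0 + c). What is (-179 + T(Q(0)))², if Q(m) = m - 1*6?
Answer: 38809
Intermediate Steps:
Q(m) = -6 + m (Q(m) = m - 6 = -6 + m)
T(c) = -6 + 2*c (T(c) = -6 + (c + (-1*0 + c)) = -6 + (c + (0 + c)) = -6 + (c + c) = -6 + 2*c)
(-179 + T(Q(0)))² = (-179 + (-6 + 2*(-6 + 0)))² = (-179 + (-6 + 2*(-6)))² = (-179 + (-6 - 12))² = (-179 - 18)² = (-197)² = 38809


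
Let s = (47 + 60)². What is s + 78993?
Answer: 90442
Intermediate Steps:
s = 11449 (s = 107² = 11449)
s + 78993 = 11449 + 78993 = 90442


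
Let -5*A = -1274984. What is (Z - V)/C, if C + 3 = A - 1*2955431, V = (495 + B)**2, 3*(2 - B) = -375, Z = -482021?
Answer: 4344525/13502186 ≈ 0.32176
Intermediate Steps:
B = 127 (B = 2 - 1/3*(-375) = 2 + 125 = 127)
A = 1274984/5 (A = -1/5*(-1274984) = 1274984/5 ≈ 2.5500e+5)
V = 386884 (V = (495 + 127)**2 = 622**2 = 386884)
C = -13502186/5 (C = -3 + (1274984/5 - 1*2955431) = -3 + (1274984/5 - 2955431) = -3 - 13502171/5 = -13502186/5 ≈ -2.7004e+6)
(Z - V)/C = (-482021 - 1*386884)/(-13502186/5) = (-482021 - 386884)*(-5/13502186) = -868905*(-5/13502186) = 4344525/13502186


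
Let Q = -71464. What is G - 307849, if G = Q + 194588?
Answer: -184725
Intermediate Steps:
G = 123124 (G = -71464 + 194588 = 123124)
G - 307849 = 123124 - 307849 = -184725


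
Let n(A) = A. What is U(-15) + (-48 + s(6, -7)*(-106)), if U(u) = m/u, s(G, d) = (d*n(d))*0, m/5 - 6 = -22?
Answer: -128/3 ≈ -42.667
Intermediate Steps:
m = -80 (m = 30 + 5*(-22) = 30 - 110 = -80)
s(G, d) = 0 (s(G, d) = (d*d)*0 = d²*0 = 0)
U(u) = -80/u
U(-15) + (-48 + s(6, -7)*(-106)) = -80/(-15) + (-48 + 0*(-106)) = -80*(-1/15) + (-48 + 0) = 16/3 - 48 = -128/3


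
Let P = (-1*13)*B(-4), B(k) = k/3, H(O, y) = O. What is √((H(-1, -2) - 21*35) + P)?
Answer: 14*I*√33/3 ≈ 26.808*I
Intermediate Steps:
B(k) = k/3 (B(k) = k*(⅓) = k/3)
P = 52/3 (P = (-1*13)*((⅓)*(-4)) = -13*(-4/3) = 52/3 ≈ 17.333)
√((H(-1, -2) - 21*35) + P) = √((-1 - 21*35) + 52/3) = √((-1 - 735) + 52/3) = √(-736 + 52/3) = √(-2156/3) = 14*I*√33/3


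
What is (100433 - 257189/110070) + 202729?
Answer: 33368784151/110070 ≈ 3.0316e+5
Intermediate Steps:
(100433 - 257189/110070) + 202729 = 11054403121/110070 + 202729 = 33368784151/110070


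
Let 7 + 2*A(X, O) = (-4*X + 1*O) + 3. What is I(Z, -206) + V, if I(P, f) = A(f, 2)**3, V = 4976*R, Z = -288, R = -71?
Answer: 69073235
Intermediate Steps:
V = -353296 (V = 4976*(-71) = -353296)
A(X, O) = -2 + O/2 - 2*X (A(X, O) = -7/2 + ((-4*X + 1*O) + 3)/2 = -7/2 + ((-4*X + O) + 3)/2 = -7/2 + ((O - 4*X) + 3)/2 = -7/2 + (3 + O - 4*X)/2 = -7/2 + (3/2 + O/2 - 2*X) = -2 + O/2 - 2*X)
I(P, f) = (-1 - 2*f)**3 (I(P, f) = (-2 + (1/2)*2 - 2*f)**3 = (-2 + 1 - 2*f)**3 = (-1 - 2*f)**3)
I(Z, -206) + V = -(1 + 2*(-206))**3 - 353296 = -(1 - 412)**3 - 353296 = -1*(-411)**3 - 353296 = -1*(-69426531) - 353296 = 69426531 - 353296 = 69073235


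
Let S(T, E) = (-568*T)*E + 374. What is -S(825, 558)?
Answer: 261478426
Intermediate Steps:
S(T, E) = 374 - 568*E*T (S(T, E) = -568*E*T + 374 = 374 - 568*E*T)
-S(825, 558) = -(374 - 568*558*825) = -(374 - 261478800) = -1*(-261478426) = 261478426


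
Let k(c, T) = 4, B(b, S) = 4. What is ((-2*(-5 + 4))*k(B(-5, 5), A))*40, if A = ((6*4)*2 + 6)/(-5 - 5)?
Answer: 320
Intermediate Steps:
A = -27/5 (A = (24*2 + 6)/(-10) = (48 + 6)*(-1/10) = 54*(-1/10) = -27/5 ≈ -5.4000)
((-2*(-5 + 4))*k(B(-5, 5), A))*40 = (-2*(-5 + 4)*4)*40 = (-2*(-1)*4)*40 = (2*4)*40 = 8*40 = 320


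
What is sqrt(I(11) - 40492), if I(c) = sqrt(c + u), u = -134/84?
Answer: sqrt(-71427888 + 42*sqrt(16590))/42 ≈ 201.22*I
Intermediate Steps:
u = -67/42 (u = -134*1/84 = -67/42 ≈ -1.5952)
I(c) = sqrt(-67/42 + c) (I(c) = sqrt(c - 67/42) = sqrt(-67/42 + c))
sqrt(I(11) - 40492) = sqrt(sqrt(-2814 + 1764*11)/42 - 40492) = sqrt(sqrt(-2814 + 19404)/42 - 40492) = sqrt(sqrt(16590)/42 - 40492) = sqrt(-40492 + sqrt(16590)/42)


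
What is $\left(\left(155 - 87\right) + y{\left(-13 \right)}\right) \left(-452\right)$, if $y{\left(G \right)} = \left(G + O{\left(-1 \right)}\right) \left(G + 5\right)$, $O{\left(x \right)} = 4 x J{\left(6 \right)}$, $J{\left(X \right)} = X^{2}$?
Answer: $-598448$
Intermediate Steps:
$O{\left(x \right)} = 144 x$ ($O{\left(x \right)} = 4 x 6^{2} = 4 x 36 = 144 x$)
$y{\left(G \right)} = \left(-144 + G\right) \left(5 + G\right)$ ($y{\left(G \right)} = \left(G + 144 \left(-1\right)\right) \left(G + 5\right) = \left(G - 144\right) \left(5 + G\right) = \left(-144 + G\right) \left(5 + G\right)$)
$\left(\left(155 - 87\right) + y{\left(-13 \right)}\right) \left(-452\right) = \left(\left(155 - 87\right) - \left(-1087 - 169\right)\right) \left(-452\right) = \left(68 + \left(-720 + 169 + 1807\right)\right) \left(-452\right) = \left(68 + 1256\right) \left(-452\right) = 1324 \left(-452\right) = -598448$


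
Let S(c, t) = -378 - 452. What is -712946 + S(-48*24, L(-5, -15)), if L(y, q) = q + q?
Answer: -713776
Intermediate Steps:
L(y, q) = 2*q
S(c, t) = -830
-712946 + S(-48*24, L(-5, -15)) = -712946 - 830 = -713776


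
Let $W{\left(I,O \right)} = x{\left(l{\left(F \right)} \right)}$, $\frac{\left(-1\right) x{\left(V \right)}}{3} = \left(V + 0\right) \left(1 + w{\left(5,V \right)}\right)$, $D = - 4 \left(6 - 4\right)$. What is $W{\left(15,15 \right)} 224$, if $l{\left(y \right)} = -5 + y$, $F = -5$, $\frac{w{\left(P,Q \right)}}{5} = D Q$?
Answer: $2694720$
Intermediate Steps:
$D = -8$ ($D = \left(-4\right) 2 = -8$)
$w{\left(P,Q \right)} = - 40 Q$ ($w{\left(P,Q \right)} = 5 \left(- 8 Q\right) = - 40 Q$)
$x{\left(V \right)} = - 3 V \left(1 - 40 V\right)$ ($x{\left(V \right)} = - 3 \left(V + 0\right) \left(1 - 40 V\right) = - 3 V \left(1 - 40 V\right)$)
$W{\left(I,O \right)} = 12030$ ($W{\left(I,O \right)} = 3 \left(-5 - 5\right) \left(-1 + 40 \left(-5 - 5\right)\right) = 3 \left(-10\right) \left(-1 + 40 \left(-10\right)\right) = 3 \left(-10\right) \left(-1 - 400\right) = 3 \left(-10\right) \left(-401\right) = 12030$)
$W{\left(15,15 \right)} 224 = 12030 \cdot 224 = 2694720$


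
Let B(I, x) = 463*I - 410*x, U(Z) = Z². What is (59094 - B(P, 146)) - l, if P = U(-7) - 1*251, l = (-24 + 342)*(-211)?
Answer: 279578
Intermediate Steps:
l = -67098 (l = 318*(-211) = -67098)
P = -202 (P = (-7)² - 1*251 = 49 - 251 = -202)
B(I, x) = -410*x + 463*I
(59094 - B(P, 146)) - l = (59094 - (-410*146 + 463*(-202))) - 1*(-67098) = (59094 - (-59860 - 93526)) + 67098 = (59094 - 1*(-153386)) + 67098 = (59094 + 153386) + 67098 = 212480 + 67098 = 279578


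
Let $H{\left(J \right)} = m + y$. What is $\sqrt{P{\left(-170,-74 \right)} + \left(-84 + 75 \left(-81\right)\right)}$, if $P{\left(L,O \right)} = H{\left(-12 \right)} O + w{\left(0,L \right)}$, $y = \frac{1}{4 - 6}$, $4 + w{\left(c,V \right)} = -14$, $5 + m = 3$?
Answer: $2 i \sqrt{1498} \approx 77.408 i$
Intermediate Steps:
$m = -2$ ($m = -5 + 3 = -2$)
$w{\left(c,V \right)} = -18$ ($w{\left(c,V \right)} = -4 - 14 = -18$)
$y = - \frac{1}{2}$ ($y = \frac{1}{-2} = - \frac{1}{2} \approx -0.5$)
$H{\left(J \right)} = - \frac{5}{2}$ ($H{\left(J \right)} = -2 - \frac{1}{2} = - \frac{5}{2}$)
$P{\left(L,O \right)} = -18 - \frac{5 O}{2}$ ($P{\left(L,O \right)} = - \frac{5 O}{2} - 18 = -18 - \frac{5 O}{2}$)
$\sqrt{P{\left(-170,-74 \right)} + \left(-84 + 75 \left(-81\right)\right)} = \sqrt{\left(-18 - -185\right) + \left(-84 + 75 \left(-81\right)\right)} = \sqrt{\left(-18 + 185\right) - 6159} = \sqrt{167 - 6159} = \sqrt{-5992} = 2 i \sqrt{1498}$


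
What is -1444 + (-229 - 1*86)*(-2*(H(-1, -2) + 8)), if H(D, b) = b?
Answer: 2336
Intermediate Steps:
-1444 + (-229 - 1*86)*(-2*(H(-1, -2) + 8)) = -1444 + (-229 - 1*86)*(-2*(-2 + 8)) = -1444 + (-229 - 86)*(-2*6) = -1444 - 315*(-12) = -1444 + 3780 = 2336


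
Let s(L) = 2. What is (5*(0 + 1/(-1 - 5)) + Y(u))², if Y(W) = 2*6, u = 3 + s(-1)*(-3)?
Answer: 4489/36 ≈ 124.69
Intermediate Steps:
u = -3 (u = 3 + 2*(-3) = 3 - 6 = -3)
Y(W) = 12
(5*(0 + 1/(-1 - 5)) + Y(u))² = (5*(0 + 1/(-1 - 5)) + 12)² = (5*(0 + 1/(-6)) + 12)² = (5*(0 - ⅙) + 12)² = (5*(-⅙) + 12)² = (-⅚ + 12)² = (67/6)² = 4489/36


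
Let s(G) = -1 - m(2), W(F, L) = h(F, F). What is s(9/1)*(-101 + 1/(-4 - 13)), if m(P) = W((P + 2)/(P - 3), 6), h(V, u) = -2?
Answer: -1718/17 ≈ -101.06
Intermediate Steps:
W(F, L) = -2
m(P) = -2
s(G) = 1 (s(G) = -1 - 1*(-2) = -1 + 2 = 1)
s(9/1)*(-101 + 1/(-4 - 13)) = 1*(-101 + 1/(-4 - 13)) = 1*(-101 + 1/(-17)) = 1*(-101 - 1/17) = 1*(-1718/17) = -1718/17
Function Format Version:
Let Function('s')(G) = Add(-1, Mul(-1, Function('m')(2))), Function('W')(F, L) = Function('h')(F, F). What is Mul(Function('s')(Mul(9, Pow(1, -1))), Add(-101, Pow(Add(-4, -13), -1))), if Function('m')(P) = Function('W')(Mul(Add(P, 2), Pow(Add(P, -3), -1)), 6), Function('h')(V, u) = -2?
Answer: Rational(-1718, 17) ≈ -101.06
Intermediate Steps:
Function('W')(F, L) = -2
Function('m')(P) = -2
Function('s')(G) = 1 (Function('s')(G) = Add(-1, Mul(-1, -2)) = Add(-1, 2) = 1)
Mul(Function('s')(Mul(9, Pow(1, -1))), Add(-101, Pow(Add(-4, -13), -1))) = Mul(1, Add(-101, Pow(Add(-4, -13), -1))) = Mul(1, Add(-101, Pow(-17, -1))) = Mul(1, Add(-101, Rational(-1, 17))) = Mul(1, Rational(-1718, 17)) = Rational(-1718, 17)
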